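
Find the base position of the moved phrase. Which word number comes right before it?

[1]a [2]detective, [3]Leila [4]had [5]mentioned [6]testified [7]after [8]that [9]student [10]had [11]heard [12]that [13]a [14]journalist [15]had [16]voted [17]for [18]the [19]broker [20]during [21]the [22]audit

The displaced element is "a detective" (word 2).
It is linked across 1 clause boundary (Ø).
It functions as the subject of "testified", so the gap sits immediately after word 5 ("mentioned").
Base order: Leila had mentioned that a detective testified after that student had heard that a journalist had voted for the broker during the audit.

5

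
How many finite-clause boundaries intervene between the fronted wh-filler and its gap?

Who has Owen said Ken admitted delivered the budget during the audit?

"who" is extracted from the subject of "delivered".
Boundaries crossed, outermost first: [Ø], [Ø] — 2 in total.

2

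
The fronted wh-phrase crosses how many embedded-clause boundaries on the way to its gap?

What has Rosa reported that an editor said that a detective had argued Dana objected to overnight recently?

"what" is extracted from the PP object of "objected".
Boundaries crossed, outermost first: [that], [that], [Ø] — 3 in total.

3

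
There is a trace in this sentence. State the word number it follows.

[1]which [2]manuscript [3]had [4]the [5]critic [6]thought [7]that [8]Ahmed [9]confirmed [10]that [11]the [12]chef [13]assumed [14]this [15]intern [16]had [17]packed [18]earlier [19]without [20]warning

The displaced element is "which manuscript" (word 2).
It is linked across 3 clause boundaries (that → that → Ø).
It functions as the direct object of "packed", so the gap sits immediately after word 17 ("packed").
Base order: The critic had thought that Ahmed confirmed that the chef assumed this intern had packed which manuscript earlier without warning.

17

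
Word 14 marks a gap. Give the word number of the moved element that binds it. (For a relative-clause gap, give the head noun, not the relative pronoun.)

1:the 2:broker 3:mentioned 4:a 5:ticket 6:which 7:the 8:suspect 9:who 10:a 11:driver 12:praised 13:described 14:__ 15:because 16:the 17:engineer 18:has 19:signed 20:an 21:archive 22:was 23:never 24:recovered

5

The gap at 14 is the object of "described", inside a relative clause.
The relative pronoun is "which" (word 6); it is bound by the head noun immediately before it.
Its filler is the head noun "ticket", at word 5.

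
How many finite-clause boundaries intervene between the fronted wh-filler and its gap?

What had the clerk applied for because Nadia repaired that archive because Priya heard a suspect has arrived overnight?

0

"what" originates inside the matrix clause — no clause boundary is crossed.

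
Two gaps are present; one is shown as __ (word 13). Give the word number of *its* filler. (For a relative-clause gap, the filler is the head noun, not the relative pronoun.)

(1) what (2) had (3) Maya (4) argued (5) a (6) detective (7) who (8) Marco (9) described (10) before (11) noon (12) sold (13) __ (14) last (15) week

1

The marked gap is the direct object of "sold".
Its filler is the fronted wh-phrase "what", at word 1.
(The other dependency links word 6 to a gap after word 9.)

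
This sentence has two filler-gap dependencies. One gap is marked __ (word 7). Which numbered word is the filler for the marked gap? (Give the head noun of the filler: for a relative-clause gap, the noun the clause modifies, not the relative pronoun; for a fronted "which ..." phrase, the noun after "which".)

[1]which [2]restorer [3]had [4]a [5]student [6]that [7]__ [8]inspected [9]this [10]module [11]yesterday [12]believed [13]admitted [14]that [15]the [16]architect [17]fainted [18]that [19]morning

The marked gap is inside the relative clause, the subject of "inspected".
Its filler is the head noun "student" (via "that"), at word 5.
(The other dependency links word 2 to a gap after word 12.)

5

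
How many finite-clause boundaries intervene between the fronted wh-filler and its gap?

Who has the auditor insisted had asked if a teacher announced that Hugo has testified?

"who" is extracted from the subject of "asked".
Boundaries crossed, outermost first: [Ø] — 1 in total.

1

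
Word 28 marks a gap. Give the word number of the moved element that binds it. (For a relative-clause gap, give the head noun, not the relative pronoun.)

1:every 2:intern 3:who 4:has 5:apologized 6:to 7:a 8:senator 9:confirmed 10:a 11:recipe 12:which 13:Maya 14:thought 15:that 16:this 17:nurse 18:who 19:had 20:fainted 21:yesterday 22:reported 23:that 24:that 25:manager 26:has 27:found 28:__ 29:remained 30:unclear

11

The gap at 28 is the object of "found", inside a relative clause.
The relative pronoun is "which" (word 12); it is bound by the head noun immediately before it.
Its filler is the head noun "recipe", at word 11.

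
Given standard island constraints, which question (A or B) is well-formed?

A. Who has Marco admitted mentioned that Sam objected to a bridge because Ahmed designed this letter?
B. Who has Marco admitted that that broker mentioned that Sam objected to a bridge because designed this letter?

A

In B, the wh-phrase is extracted from inside an adjunct island (introduced by "because"), which blocks movement.
In A, the extraction path crosses only that-complement boundaries, which are transparent.
So A is grammatical.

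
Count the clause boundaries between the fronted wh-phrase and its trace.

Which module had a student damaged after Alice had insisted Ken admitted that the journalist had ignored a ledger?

"which module" originates inside the matrix clause — no clause boundary is crossed.

0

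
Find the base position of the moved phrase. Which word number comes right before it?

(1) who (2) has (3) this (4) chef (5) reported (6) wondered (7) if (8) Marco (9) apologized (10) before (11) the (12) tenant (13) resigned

5

The displaced element is "who" (word 1).
It is linked across 1 clause boundary (Ø).
It functions as the subject of "wondered", so the gap sits immediately after word 5 ("reported").
Base order: This chef has reported that who wondered if Marco apologized before the tenant resigned.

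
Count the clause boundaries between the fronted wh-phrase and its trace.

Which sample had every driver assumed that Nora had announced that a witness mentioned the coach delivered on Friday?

"which sample" is extracted from the object of "delivered".
Boundaries crossed, outermost first: [that], [that], [Ø] — 3 in total.

3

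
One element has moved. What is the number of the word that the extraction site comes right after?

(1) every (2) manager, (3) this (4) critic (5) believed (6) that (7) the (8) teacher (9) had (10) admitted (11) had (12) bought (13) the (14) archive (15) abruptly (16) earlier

10

The displaced element is "every manager" (word 2).
It is linked across 2 clause boundaries (that → Ø).
It functions as the subject of "bought", so the gap sits immediately after word 10 ("admitted").
Base order: This critic believed that the teacher had admitted that every manager had bought the archive abruptly earlier.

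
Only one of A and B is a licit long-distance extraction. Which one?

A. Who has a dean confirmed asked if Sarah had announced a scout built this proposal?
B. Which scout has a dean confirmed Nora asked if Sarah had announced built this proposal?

In B, the wh-phrase is extracted from inside a wh-island (introduced by "if"), which blocks movement.
In A, the extraction path crosses only that-complement boundaries, which are transparent.
So A is grammatical.

A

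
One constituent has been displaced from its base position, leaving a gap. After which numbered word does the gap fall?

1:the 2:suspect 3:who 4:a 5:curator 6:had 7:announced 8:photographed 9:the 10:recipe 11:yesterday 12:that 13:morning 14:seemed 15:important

7

The displaced element is "the suspect" (word 2).
It is linked across 1 clause boundary (Ø).
It functions as the subject of "photographed", so the gap sits immediately after word 7 ("announced").
Base order: A curator had announced that the suspect photographed the recipe yesterday that morning.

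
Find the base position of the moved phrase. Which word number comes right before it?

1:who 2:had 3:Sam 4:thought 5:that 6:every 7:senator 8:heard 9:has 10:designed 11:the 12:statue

The displaced element is "who" (word 1).
It is linked across 2 clause boundaries (that → Ø).
It functions as the subject of "designed", so the gap sits immediately after word 8 ("heard").
Base order: Sam had thought that every senator heard who has designed the statue.

8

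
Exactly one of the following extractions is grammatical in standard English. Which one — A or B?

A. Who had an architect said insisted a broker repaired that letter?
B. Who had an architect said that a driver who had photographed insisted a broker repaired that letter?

In B, the wh-phrase is extracted from inside a complex-NP island (relative clause) (introduced by "who"), which blocks movement.
In A, the extraction path crosses only that-complement boundaries, which are transparent.
So A is grammatical.

A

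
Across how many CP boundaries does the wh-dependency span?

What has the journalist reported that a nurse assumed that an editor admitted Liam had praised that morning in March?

"what" is extracted from the object of "praised".
Boundaries crossed, outermost first: [that], [that], [Ø] — 3 in total.

3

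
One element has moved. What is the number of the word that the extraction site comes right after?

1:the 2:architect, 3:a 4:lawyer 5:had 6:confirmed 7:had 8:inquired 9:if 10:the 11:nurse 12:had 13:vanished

The displaced element is "the architect" (word 2).
It is linked across 1 clause boundary (Ø).
It functions as the subject of "inquired", so the gap sits immediately after word 6 ("confirmed").
Base order: A lawyer had confirmed that the architect had inquired if the nurse had vanished.

6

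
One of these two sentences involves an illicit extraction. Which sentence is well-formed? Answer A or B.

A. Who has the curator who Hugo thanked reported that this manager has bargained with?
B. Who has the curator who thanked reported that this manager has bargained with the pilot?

In B, the wh-phrase is extracted from inside a complex-NP island (relative clause) (introduced by "who"), which blocks movement.
In A, the extraction path crosses only that-complement boundaries, which are transparent.
So A is grammatical.

A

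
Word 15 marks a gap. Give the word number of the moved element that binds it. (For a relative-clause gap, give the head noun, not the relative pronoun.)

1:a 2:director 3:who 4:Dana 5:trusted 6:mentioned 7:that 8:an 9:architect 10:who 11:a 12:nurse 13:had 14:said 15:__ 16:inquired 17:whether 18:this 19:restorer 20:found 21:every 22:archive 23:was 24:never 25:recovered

9

The gap at 15 is the subject of "inquired", inside a relative clause.
The relative pronoun is "who" (word 10); it is bound by the head noun immediately before it.
Its filler is the head noun "architect", at word 9.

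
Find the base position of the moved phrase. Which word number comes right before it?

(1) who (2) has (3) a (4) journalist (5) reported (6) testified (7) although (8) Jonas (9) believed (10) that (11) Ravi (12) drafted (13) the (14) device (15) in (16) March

The displaced element is "who" (word 1).
It is linked across 1 clause boundary (Ø).
It functions as the subject of "testified", so the gap sits immediately after word 5 ("reported").
Base order: A journalist has reported who testified although Jonas believed that Ravi drafted the device in March.

5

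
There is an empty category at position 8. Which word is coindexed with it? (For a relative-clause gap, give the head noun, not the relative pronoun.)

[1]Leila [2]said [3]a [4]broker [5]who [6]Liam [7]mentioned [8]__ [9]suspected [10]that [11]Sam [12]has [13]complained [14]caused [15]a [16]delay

4

The gap at 8 is the subject of "suspected", inside a relative clause.
The relative pronoun is "who" (word 5); it is bound by the head noun immediately before it.
Its filler is the head noun "broker", at word 4.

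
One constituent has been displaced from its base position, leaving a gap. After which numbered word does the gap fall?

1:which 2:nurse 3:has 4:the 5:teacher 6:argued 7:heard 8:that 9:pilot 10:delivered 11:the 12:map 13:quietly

The displaced element is "which nurse" (word 2).
It is linked across 1 clause boundary (Ø).
It functions as the subject of "heard", so the gap sits immediately after word 6 ("argued").
Base order: The teacher has argued that which nurse heard that pilot delivered the map quietly.

6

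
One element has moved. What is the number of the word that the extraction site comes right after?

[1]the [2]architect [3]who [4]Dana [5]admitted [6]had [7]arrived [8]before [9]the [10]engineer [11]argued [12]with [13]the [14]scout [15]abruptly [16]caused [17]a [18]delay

5

The displaced element is "the architect" (word 2).
It is linked across 1 clause boundary (Ø).
It functions as the subject of "arrived", so the gap sits immediately after word 5 ("admitted").
Base order: Dana admitted that the architect had arrived before the engineer argued with the scout abruptly.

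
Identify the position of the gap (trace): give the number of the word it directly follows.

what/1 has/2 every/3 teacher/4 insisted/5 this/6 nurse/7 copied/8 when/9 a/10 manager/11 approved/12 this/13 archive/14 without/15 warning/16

8

The displaced element is "what" (word 1).
It is linked across 1 clause boundary (Ø).
It functions as the direct object of "copied", so the gap sits immediately after word 8 ("copied").
Base order: Every teacher has insisted this nurse copied what when a manager approved this archive without warning.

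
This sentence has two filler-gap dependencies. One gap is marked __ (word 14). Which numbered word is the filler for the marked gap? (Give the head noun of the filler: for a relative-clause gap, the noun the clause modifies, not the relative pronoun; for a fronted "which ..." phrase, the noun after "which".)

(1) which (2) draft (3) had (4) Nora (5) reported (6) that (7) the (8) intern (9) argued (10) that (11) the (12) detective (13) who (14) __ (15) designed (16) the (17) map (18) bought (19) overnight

The marked gap is inside the relative clause, the subject of "designed".
Its filler is the head noun "detective" (via "who"), at word 12.
(The other dependency links word 2 to a gap after word 18.)

12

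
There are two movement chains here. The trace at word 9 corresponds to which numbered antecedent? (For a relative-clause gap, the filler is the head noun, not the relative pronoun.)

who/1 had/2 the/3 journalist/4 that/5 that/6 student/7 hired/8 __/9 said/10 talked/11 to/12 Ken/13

The marked gap is inside the relative clause, the direct object of "hired".
Its filler is the head noun "journalist" (via "that"), at word 4.
(The other dependency links word 1 to a gap after word 10.)

4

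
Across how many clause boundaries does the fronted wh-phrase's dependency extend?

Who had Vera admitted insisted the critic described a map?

1

"who" is extracted from the subject of "insisted".
Boundaries crossed, outermost first: [Ø] — 1 in total.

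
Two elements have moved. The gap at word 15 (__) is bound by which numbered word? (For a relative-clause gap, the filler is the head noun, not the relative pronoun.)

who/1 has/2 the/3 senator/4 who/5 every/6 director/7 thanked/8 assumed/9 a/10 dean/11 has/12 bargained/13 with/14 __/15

1

The marked gap is the object of the preposition "with" of "bargained".
Its filler is the fronted wh-phrase "who", at word 1.
(The other dependency links word 4 to a gap after word 8.)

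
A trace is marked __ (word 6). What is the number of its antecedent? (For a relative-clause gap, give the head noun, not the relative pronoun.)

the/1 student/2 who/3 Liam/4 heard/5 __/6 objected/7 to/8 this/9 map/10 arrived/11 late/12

The gap at 6 is the subject of "objected", inside a relative clause.
The relative pronoun is "who" (word 3); it is bound by the head noun immediately before it.
Its filler is the head noun "student", at word 2.

2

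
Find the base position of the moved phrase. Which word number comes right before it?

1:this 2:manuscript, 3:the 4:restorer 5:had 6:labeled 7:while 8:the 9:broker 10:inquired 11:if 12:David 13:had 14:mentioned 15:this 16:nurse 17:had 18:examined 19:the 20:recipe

6

The displaced element is "this manuscript" (word 2).
It functions as the direct object of "labeled", so the gap sits immediately after word 6 ("labeled").
Base order: The restorer had labeled this manuscript while the broker inquired if David had mentioned this nurse had examined the recipe.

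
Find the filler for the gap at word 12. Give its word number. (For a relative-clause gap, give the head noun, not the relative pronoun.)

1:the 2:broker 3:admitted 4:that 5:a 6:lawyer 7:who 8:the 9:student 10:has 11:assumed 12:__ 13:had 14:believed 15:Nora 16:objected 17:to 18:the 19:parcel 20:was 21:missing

6

The gap at 12 is the subject of "believed", inside a relative clause.
The relative pronoun is "who" (word 7); it is bound by the head noun immediately before it.
Its filler is the head noun "lawyer", at word 6.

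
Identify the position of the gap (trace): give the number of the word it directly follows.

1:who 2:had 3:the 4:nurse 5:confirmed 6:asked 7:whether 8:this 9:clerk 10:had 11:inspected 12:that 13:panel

5

The displaced element is "who" (word 1).
It is linked across 1 clause boundary (Ø).
It functions as the subject of "asked", so the gap sits immediately after word 5 ("confirmed").
Base order: The nurse had confirmed who asked whether this clerk had inspected that panel.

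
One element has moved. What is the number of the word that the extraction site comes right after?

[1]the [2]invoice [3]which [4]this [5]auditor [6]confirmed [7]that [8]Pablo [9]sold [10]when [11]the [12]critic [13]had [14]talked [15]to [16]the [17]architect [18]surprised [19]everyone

The displaced element is "the invoice" (word 2).
It is linked across 1 clause boundary (that).
It functions as the direct object of "sold", so the gap sits immediately after word 9 ("sold").
Base order: This auditor confirmed that Pablo sold the invoice when the critic had talked to the architect.

9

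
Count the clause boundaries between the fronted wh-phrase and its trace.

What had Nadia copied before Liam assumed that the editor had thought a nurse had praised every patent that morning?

"what" originates inside the matrix clause — no clause boundary is crossed.

0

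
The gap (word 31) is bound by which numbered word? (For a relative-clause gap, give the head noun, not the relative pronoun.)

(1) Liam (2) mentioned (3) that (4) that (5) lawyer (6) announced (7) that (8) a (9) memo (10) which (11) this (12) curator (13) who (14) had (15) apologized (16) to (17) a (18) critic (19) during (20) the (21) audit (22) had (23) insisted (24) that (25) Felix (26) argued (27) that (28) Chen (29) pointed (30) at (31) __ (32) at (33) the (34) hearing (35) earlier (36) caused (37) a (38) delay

The gap at 31 is the prepositional object of "pointed", inside a relative clause.
The relative pronoun is "which" (word 10); it is bound by the head noun immediately before it.
Its filler is the head noun "memo", at word 9.

9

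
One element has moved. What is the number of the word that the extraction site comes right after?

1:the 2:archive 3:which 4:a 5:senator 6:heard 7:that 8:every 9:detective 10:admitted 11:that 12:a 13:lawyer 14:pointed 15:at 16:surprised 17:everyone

15

The displaced element is "the archive" (word 2).
It is linked across 2 clause boundaries (that → that).
It functions as the object of the preposition "at" of "pointed", so the gap sits immediately after word 15 ("at").
Base order: A senator heard that every detective admitted that a lawyer pointed at the archive.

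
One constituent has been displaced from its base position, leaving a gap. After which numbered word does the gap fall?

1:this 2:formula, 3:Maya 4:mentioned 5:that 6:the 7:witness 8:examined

8

The displaced element is "this formula" (word 2).
It is linked across 1 clause boundary (that).
It functions as the direct object of "examined", so the gap sits immediately after word 8 ("examined").
Base order: Maya mentioned that the witness examined this formula.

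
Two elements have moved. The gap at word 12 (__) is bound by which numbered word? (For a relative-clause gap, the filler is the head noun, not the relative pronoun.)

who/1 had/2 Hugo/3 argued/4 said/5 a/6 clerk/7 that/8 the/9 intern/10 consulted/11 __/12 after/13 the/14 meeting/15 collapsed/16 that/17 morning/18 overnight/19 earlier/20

The marked gap is inside the relative clause, the direct object of "consulted".
Its filler is the head noun "clerk" (via "that"), at word 7.
(The other dependency links word 1 to a gap after word 4.)

7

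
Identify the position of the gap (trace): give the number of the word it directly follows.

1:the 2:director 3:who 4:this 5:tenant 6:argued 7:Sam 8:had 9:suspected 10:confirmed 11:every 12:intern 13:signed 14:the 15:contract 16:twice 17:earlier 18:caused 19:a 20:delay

The displaced element is "the director" (word 2).
It is linked across 2 clause boundaries (Ø → Ø).
It functions as the subject of "confirmed", so the gap sits immediately after word 9 ("suspected").
Base order: This tenant argued Sam had suspected that the director confirmed every intern signed the contract twice earlier.

9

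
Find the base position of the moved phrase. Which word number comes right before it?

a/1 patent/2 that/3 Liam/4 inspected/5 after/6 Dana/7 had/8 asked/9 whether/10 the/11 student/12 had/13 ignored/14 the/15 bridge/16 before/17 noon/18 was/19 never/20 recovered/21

The displaced element is "a patent" (word 2).
It functions as the direct object of "inspected", so the gap sits immediately after word 5 ("inspected").
Base order: Liam inspected a patent after Dana had asked whether the student had ignored the bridge before noon.

5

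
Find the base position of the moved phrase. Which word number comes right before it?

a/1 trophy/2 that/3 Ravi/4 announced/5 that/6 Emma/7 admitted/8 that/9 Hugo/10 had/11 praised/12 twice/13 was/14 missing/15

12

The displaced element is "a trophy" (word 2).
It is linked across 2 clause boundaries (that → that).
It functions as the direct object of "praised", so the gap sits immediately after word 12 ("praised").
Base order: Ravi announced that Emma admitted that Hugo had praised a trophy twice.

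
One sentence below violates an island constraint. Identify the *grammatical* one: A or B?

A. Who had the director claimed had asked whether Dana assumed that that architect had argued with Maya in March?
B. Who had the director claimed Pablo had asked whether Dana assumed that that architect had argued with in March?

A

In B, the wh-phrase is extracted from inside a wh-island (introduced by "whether"), which blocks movement.
In A, the extraction path crosses only that-complement boundaries, which are transparent.
So A is grammatical.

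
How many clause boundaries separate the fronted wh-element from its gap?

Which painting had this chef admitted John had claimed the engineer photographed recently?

"which painting" is extracted from the object of "photographed".
Boundaries crossed, outermost first: [Ø], [Ø] — 2 in total.

2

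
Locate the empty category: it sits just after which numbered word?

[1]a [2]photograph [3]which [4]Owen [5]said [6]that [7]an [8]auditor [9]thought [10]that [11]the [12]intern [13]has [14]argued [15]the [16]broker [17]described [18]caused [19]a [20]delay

The displaced element is "a photograph" (word 2).
It is linked across 3 clause boundaries (that → that → Ø).
It functions as the direct object of "described", so the gap sits immediately after word 17 ("described").
Base order: Owen said that an auditor thought that the intern has argued the broker described a photograph.

17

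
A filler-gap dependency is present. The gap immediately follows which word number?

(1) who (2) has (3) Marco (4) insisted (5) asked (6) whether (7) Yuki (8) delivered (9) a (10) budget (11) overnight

4

The displaced element is "who" (word 1).
It is linked across 1 clause boundary (Ø).
It functions as the subject of "asked", so the gap sits immediately after word 4 ("insisted").
Base order: Marco has insisted who asked whether Yuki delivered a budget overnight.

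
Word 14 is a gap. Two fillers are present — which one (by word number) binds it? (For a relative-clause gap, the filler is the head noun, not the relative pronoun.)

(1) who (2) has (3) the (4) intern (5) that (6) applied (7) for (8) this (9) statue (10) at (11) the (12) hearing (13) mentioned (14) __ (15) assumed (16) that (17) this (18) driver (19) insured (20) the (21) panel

1

The marked gap is the subject of "assumed".
Its filler is the fronted wh-phrase "who", at word 1.
(The other dependency links word 4 to a gap after word 5.)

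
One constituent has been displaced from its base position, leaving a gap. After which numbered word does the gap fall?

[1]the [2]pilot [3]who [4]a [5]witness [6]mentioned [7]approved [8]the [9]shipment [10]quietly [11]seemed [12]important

The displaced element is "the pilot" (word 2).
It is linked across 1 clause boundary (Ø).
It functions as the subject of "approved", so the gap sits immediately after word 6 ("mentioned").
Base order: A witness mentioned that the pilot approved the shipment quietly.

6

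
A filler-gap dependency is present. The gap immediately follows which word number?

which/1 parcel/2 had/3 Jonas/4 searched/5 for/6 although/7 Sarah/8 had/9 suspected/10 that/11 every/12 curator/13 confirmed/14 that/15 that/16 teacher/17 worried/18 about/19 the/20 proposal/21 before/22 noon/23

6

The displaced element is "which parcel" (word 2).
It functions as the object of the preposition "for" of "searched", so the gap sits immediately after word 6 ("for").
Base order: Jonas had searched for which parcel although Sarah had suspected that every curator confirmed that that teacher worried about the proposal before noon.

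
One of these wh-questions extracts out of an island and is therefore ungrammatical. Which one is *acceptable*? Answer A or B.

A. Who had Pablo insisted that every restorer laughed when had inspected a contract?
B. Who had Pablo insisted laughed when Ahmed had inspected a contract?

B

In A, the wh-phrase is extracted from inside an adjunct island (introduced by "when"), which blocks movement.
In B, the extraction path crosses only that-complement boundaries, which are transparent.
So B is grammatical.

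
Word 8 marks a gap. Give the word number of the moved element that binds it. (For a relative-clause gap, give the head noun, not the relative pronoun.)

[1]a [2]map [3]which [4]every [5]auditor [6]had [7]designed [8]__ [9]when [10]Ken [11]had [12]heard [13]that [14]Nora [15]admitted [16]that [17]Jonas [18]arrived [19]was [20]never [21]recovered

2

The gap at 8 is the object of "designed", inside a relative clause.
The relative pronoun is "which" (word 3); it is bound by the head noun immediately before it.
Its filler is the head noun "map", at word 2.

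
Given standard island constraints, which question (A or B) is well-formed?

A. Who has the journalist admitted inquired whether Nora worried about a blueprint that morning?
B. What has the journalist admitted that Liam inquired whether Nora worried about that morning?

In B, the wh-phrase is extracted from inside a wh-island (introduced by "whether"), which blocks movement.
In A, the extraction path crosses only that-complement boundaries, which are transparent.
So A is grammatical.

A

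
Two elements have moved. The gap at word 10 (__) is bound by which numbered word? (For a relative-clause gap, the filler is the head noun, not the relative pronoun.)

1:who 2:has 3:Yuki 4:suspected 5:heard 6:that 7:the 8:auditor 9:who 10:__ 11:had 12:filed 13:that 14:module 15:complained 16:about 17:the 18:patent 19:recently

The marked gap is inside the relative clause, the subject of "filed".
Its filler is the head noun "auditor" (via "who"), at word 8.
(The other dependency links word 1 to a gap after word 4.)

8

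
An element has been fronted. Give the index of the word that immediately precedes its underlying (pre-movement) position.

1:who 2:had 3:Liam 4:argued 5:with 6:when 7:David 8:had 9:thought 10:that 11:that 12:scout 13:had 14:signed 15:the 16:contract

The displaced element is "who" (word 1).
It functions as the object of the preposition "with" of "argued", so the gap sits immediately after word 5 ("with").
Base order: Liam had argued with who when David had thought that that scout had signed the contract.

5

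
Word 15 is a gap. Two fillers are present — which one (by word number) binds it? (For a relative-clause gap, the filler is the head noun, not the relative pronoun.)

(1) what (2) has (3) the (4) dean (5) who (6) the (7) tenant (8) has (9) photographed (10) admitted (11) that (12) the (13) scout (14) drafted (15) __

1

The marked gap is the direct object of "drafted".
Its filler is the fronted wh-phrase "what", at word 1.
(The other dependency links word 4 to a gap after word 9.)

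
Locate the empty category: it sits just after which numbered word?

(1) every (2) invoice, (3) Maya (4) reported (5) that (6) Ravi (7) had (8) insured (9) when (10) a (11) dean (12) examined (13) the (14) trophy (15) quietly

The displaced element is "every invoice" (word 2).
It is linked across 1 clause boundary (that).
It functions as the direct object of "insured", so the gap sits immediately after word 8 ("insured").
Base order: Maya reported that Ravi had insured every invoice when a dean examined the trophy quietly.

8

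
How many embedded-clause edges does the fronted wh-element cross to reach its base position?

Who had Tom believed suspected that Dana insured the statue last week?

"who" is extracted from the subject of "suspected".
Boundaries crossed, outermost first: [Ø] — 1 in total.

1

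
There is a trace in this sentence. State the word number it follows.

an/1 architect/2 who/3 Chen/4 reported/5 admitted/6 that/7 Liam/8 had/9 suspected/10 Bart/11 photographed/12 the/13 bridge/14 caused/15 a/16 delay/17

5

The displaced element is "an architect" (word 2).
It is linked across 1 clause boundary (Ø).
It functions as the subject of "admitted", so the gap sits immediately after word 5 ("reported").
Base order: Chen reported that an architect admitted that Liam had suspected Bart photographed the bridge.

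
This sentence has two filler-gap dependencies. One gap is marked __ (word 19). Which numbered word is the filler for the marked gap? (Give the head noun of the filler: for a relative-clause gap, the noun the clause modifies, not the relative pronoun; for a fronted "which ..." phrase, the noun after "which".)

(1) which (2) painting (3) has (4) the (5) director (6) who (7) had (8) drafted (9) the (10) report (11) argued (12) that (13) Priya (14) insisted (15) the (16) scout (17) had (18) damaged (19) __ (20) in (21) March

2

The marked gap is the direct object of "damaged".
Its filler is the fronted wh-phrase "which painting", at word 2.
(The other dependency links word 5 to a gap after word 6.)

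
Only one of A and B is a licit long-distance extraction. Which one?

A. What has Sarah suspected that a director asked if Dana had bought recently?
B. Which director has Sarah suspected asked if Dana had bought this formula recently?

In A, the wh-phrase is extracted from inside a wh-island (introduced by "if"), which blocks movement.
In B, the extraction path crosses only that-complement boundaries, which are transparent.
So B is grammatical.

B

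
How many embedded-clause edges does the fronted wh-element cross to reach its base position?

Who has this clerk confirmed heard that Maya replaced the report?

1

"who" is extracted from the subject of "heard".
Boundaries crossed, outermost first: [Ø] — 1 in total.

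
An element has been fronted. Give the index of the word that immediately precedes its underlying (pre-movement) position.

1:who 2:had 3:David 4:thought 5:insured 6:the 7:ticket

4

The displaced element is "who" (word 1).
It is linked across 1 clause boundary (Ø).
It functions as the subject of "insured", so the gap sits immediately after word 4 ("thought").
Base order: David had thought who insured the ticket.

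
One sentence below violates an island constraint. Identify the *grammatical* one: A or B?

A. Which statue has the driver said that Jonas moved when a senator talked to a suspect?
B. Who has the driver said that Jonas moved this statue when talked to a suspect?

A

In B, the wh-phrase is extracted from inside an adjunct island (introduced by "when"), which blocks movement.
In A, the extraction path crosses only that-complement boundaries, which are transparent.
So A is grammatical.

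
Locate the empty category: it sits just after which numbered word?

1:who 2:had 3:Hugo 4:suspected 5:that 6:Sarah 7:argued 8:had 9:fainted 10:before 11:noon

The displaced element is "who" (word 1).
It is linked across 2 clause boundaries (that → Ø).
It functions as the subject of "fainted", so the gap sits immediately after word 7 ("argued").
Base order: Hugo had suspected that Sarah argued that who had fainted before noon.

7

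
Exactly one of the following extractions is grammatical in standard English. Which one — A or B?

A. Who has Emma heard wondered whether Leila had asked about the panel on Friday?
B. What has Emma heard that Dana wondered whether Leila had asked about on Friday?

A

In B, the wh-phrase is extracted from inside a wh-island (introduced by "whether"), which blocks movement.
In A, the extraction path crosses only that-complement boundaries, which are transparent.
So A is grammatical.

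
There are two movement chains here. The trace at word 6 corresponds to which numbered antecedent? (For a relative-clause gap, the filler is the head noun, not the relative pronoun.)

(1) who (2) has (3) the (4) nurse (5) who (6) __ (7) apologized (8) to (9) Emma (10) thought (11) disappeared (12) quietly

The marked gap is inside the relative clause, the subject of "apologized".
Its filler is the head noun "nurse" (via "who"), at word 4.
(The other dependency links word 1 to a gap after word 10.)

4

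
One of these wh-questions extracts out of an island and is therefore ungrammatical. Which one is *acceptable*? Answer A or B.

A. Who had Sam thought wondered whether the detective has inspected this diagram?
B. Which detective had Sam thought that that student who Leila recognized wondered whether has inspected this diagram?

A

In B, the wh-phrase is extracted from inside a wh-island (introduced by "whether"), which blocks movement.
In A, the extraction path crosses only that-complement boundaries, which are transparent.
So A is grammatical.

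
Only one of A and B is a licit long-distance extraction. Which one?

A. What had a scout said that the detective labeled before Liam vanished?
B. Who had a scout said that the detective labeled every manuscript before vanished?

A

In B, the wh-phrase is extracted from inside an adjunct island (introduced by "before"), which blocks movement.
In A, the extraction path crosses only that-complement boundaries, which are transparent.
So A is grammatical.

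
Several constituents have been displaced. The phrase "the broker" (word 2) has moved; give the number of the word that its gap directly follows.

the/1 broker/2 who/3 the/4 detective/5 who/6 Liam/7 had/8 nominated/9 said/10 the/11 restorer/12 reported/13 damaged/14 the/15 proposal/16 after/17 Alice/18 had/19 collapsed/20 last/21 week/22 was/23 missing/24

The displaced element is "the broker" (word 2).
It is linked across 2 clause boundaries (Ø → Ø).
It functions as the subject of "damaged", so the gap sits immediately after word 13 ("reported").
Base order: The detective who Liam had nominated said the restorer reported the broker damaged the proposal after Alice had collapsed last week.

13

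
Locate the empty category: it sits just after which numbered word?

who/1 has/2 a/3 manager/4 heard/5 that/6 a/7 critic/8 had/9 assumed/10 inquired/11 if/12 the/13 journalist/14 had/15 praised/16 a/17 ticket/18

The displaced element is "who" (word 1).
It is linked across 2 clause boundaries (that → Ø).
It functions as the subject of "inquired", so the gap sits immediately after word 10 ("assumed").
Base order: A manager has heard that a critic had assumed that who inquired if the journalist had praised a ticket.

10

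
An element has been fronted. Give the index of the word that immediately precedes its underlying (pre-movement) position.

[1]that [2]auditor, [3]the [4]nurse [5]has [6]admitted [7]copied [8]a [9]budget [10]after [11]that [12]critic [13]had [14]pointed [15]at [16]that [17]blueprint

6

The displaced element is "that auditor" (word 2).
It is linked across 1 clause boundary (Ø).
It functions as the subject of "copied", so the gap sits immediately after word 6 ("admitted").
Base order: The nurse has admitted that that auditor copied a budget after that critic had pointed at that blueprint.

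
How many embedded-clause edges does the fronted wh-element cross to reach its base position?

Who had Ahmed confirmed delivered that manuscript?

"who" is extracted from the subject of "delivered".
Boundaries crossed, outermost first: [Ø] — 1 in total.

1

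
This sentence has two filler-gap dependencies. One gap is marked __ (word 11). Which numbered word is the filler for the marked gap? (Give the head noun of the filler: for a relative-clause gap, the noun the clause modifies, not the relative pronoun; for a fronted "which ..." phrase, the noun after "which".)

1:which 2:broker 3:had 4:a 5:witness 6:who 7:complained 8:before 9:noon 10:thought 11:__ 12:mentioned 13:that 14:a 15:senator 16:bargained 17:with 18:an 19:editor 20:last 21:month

The marked gap is the subject of "mentioned".
Its filler is the fronted wh-phrase "which broker", at word 2.
(The other dependency links word 5 to a gap after word 6.)

2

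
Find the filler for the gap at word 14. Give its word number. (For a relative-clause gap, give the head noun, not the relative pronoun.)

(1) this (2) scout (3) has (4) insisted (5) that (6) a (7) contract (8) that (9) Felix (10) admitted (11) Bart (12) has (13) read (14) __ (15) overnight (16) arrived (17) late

7

The gap at 14 is the object of "read", inside a relative clause.
The relative pronoun is "that" (word 8); it is bound by the head noun immediately before it.
Its filler is the head noun "contract", at word 7.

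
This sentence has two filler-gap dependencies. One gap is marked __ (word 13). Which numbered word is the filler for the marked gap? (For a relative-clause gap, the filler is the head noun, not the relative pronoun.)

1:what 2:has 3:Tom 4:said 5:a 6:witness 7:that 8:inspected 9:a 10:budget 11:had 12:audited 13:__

The marked gap is the direct object of "audited".
Its filler is the fronted wh-phrase "what", at word 1.
(The other dependency links word 6 to a gap after word 7.)

1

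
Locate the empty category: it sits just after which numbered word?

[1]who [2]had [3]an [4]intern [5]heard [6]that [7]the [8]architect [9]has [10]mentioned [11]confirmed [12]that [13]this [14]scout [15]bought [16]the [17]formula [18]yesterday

The displaced element is "who" (word 1).
It is linked across 2 clause boundaries (that → Ø).
It functions as the subject of "confirmed", so the gap sits immediately after word 10 ("mentioned").
Base order: An intern had heard that the architect has mentioned that who confirmed that this scout bought the formula yesterday.

10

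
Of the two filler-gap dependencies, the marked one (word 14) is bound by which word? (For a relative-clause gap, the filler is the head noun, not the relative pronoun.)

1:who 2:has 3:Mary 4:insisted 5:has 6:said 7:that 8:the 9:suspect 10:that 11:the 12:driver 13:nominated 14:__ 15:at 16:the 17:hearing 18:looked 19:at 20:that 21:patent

9

The marked gap is inside the relative clause, the direct object of "nominated".
Its filler is the head noun "suspect" (via "that"), at word 9.
(The other dependency links word 1 to a gap after word 4.)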